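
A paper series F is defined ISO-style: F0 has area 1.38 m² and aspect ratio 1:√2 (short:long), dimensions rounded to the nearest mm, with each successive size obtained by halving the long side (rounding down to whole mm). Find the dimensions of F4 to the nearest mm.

247 × 349 mm

Let F0's short side be w mm. w · w√2 = 1.38 m² = 1,380,000 mm², so w ≈ 987.8 mm and w√2 ≈ 1397.0 mm → F0 = 988 × 1397 mm.
F1: ⌊1397/2⌋ × 988 = 698 × 988 mm
F2: ⌊988/2⌋ × 698 = 494 × 698 mm
F3: ⌊698/2⌋ × 494 = 349 × 494 mm
F4: ⌊494/2⌋ × 349 = 247 × 349 mm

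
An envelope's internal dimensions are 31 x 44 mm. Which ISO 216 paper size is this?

Aspect ratio 44/31 ≈ 1.419 — close to the ISO √2 ≈ 1.414.
In the B-series (B0 = 1000 × 1414 mm): B10 = 31 × 44 mm.

B10 (31 × 44 mm)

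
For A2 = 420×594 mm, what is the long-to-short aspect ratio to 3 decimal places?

1.414

594 / 420 = 1.414
Matches √2 ≈ 1.414 — the ISO 216 defining ratio.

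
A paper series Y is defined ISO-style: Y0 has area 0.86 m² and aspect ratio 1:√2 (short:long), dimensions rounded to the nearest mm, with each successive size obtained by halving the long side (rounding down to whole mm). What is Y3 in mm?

Let Y0's short side be w mm. w · w√2 = 0.86 m² = 860,000 mm², so w ≈ 779.8 mm and w√2 ≈ 1102.8 mm → Y0 = 780 × 1103 mm.
Y1: ⌊1103/2⌋ × 780 = 551 × 780 mm
Y2: ⌊780/2⌋ × 551 = 390 × 551 mm
Y3: ⌊551/2⌋ × 390 = 275 × 390 mm

275 × 390 mm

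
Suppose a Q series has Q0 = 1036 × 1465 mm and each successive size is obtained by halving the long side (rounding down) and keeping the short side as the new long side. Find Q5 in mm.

183 × 259 mm

Q1: ⌊1465/2⌋ × 1036 = 732 × 1036 mm
Q2: ⌊1036/2⌋ × 732 = 518 × 732 mm
Q3: ⌊732/2⌋ × 518 = 366 × 518 mm
Q4: ⌊518/2⌋ × 366 = 259 × 366 mm
Q5: ⌊366/2⌋ × 259 = 183 × 259 mm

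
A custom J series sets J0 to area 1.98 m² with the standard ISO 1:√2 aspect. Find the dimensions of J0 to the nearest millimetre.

Let the short side be w mm. Then w · w√2 = 1.98 m² = 1,980,000 mm².
w² = 1,980,000/√2, so w ≈ 1183.2 mm; long side = w√2 ≈ 1673.4 mm.

1183 × 1673 mm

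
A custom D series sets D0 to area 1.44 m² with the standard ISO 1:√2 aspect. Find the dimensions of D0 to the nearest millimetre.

1009 × 1427 mm

Let the short side be w mm. Then w · w√2 = 1.44 m² = 1,440,000 mm².
w² = 1,440,000/√2, so w ≈ 1009.1 mm; long side = w√2 ≈ 1427.0 mm.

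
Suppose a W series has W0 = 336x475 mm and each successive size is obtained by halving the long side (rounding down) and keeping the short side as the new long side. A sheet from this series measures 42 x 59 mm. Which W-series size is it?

W0: 336 × 475 mm
W1: 237 × 336 mm
W2: 168 × 237 mm
W3: 118 × 168 mm
W4: 84 × 118 mm
W5: 59 × 84 mm
W6: 42 × 59 mm
W7: 29 × 42 mm
→ matches W6.

W6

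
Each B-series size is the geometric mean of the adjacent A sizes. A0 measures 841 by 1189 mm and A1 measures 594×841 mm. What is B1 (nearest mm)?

707 × 1000 mm

Short side: √(841 · 594) = √499554 ≈ 706.8 → 707 mm
Long side: √(1189 · 841) = √999949 ≈ 1000.0 → 1000 mm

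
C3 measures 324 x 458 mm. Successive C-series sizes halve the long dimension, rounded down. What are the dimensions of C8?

57 × 81 mm

C4: ⌊458/2⌋ × 324 = 229 × 324 mm
C5: ⌊324/2⌋ × 229 = 162 × 229 mm
C6: ⌊229/2⌋ × 162 = 114 × 162 mm
C7: ⌊162/2⌋ × 114 = 81 × 114 mm
C8: ⌊114/2⌋ × 81 = 57 × 81 mm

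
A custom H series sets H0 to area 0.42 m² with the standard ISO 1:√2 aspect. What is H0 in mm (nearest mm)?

Let the short side be w mm. Then w · w√2 = 0.42 m² = 420,000 mm².
w² = 420,000/√2, so w ≈ 545.0 mm; long side = w√2 ≈ 770.7 mm.

545 × 771 mm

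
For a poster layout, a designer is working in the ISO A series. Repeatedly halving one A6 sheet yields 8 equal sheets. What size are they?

8 = 2^3, so 3 halving steps.
A6 → A7 → … → A9 after 3 steps.

A9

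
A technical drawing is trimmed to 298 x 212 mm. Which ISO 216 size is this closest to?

Aspect ratio 298/212 ≈ 1.406 — close to the ISO √2 ≈ 1.414.
In the A-series (A0 area = 1 m²): A4 = 210 × 297 mm.
Off by 3 mm total — nearest standard size.

A4 (210 × 297 mm)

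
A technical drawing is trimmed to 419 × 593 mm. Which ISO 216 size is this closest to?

A2 (420 × 594 mm)

Aspect ratio 593/419 ≈ 1.415 — close to the ISO √2 ≈ 1.414.
In the A-series (A0 area = 1 m²): A2 = 420 × 594 mm.
Off by 2 mm total — nearest standard size.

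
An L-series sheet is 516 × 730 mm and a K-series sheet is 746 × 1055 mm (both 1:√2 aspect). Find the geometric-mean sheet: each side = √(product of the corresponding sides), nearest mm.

Short side: √(516 · 746) = √384936 ≈ 620.4 → 620 mm
Long side: √(730 · 1055) = √770150 ≈ 877.6 → 878 mm

620 × 878 mm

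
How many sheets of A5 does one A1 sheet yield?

Each ISO step halves the sheet: 1 × A1 → 2 × A2 → 4 × A3 → 8 × A4 → …
From A1 to A5 is 4 halving steps: 2^4 = 16.

16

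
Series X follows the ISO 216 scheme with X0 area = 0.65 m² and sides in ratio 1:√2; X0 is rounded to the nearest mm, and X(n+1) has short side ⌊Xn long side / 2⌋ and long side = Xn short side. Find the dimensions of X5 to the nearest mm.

Let X0's short side be w mm. w · w√2 = 0.65 m² = 650,000 mm², so w ≈ 678.0 mm and w√2 ≈ 958.8 mm → X0 = 678 × 959 mm.
X1: ⌊959/2⌋ × 678 = 479 × 678 mm
X2: ⌊678/2⌋ × 479 = 339 × 479 mm
X3: ⌊479/2⌋ × 339 = 239 × 339 mm
X4: ⌊339/2⌋ × 239 = 169 × 239 mm
X5: ⌊239/2⌋ × 169 = 119 × 169 mm

119 × 169 mm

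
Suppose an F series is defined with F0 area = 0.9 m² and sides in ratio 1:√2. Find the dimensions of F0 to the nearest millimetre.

Let the short side be w mm. Then w · w√2 = 0.9 m² = 900,000 mm².
w² = 900,000/√2, so w ≈ 797.7 mm; long side = w√2 ≈ 1128.2 mm.

798 × 1128 mm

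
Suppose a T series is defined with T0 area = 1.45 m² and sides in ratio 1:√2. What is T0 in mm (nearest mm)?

Let the short side be w mm. Then w · w√2 = 1.45 m² = 1,450,000 mm².
w² = 1,450,000/√2, so w ≈ 1012.6 mm; long side = w√2 ≈ 1432.0 mm.

1013 × 1432 mm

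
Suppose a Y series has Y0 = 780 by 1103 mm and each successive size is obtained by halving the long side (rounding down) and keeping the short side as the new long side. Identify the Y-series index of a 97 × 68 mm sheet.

Y0: 780 × 1103 mm
Y1: 551 × 780 mm
Y2: 390 × 551 mm
Y3: 275 × 390 mm
Y4: 195 × 275 mm
Y5: 137 × 195 mm
Y6: 97 × 137 mm
Y7: 68 × 97 mm
Y8: 48 × 68 mm
→ matches Y7.

Y7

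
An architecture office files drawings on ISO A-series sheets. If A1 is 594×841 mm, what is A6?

105 × 148 mm

A2: ⌊841/2⌋ × 594 = 420 × 594 mm
A3: ⌊594/2⌋ × 420 = 297 × 420 mm
A4: ⌊420/2⌋ × 297 = 210 × 297 mm
A5: ⌊297/2⌋ × 210 = 148 × 210 mm
A6: ⌊210/2⌋ × 148 = 105 × 148 mm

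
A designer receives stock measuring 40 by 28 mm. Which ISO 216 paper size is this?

C10 (28 × 40 mm)

Aspect ratio 40/28 ≈ 1.429 — close to the ISO √2 ≈ 1.414.
In the C-series (envelope sizes, between A and B): C10 = 28 × 40 mm.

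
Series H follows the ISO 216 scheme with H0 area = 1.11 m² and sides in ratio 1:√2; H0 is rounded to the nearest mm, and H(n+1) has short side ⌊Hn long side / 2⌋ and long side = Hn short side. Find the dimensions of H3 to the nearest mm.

Let H0's short side be w mm. w · w√2 = 1.11 m² = 1,110,000 mm², so w ≈ 885.9 mm and w√2 ≈ 1252.9 mm → H0 = 886 × 1253 mm.
H1: ⌊1253/2⌋ × 886 = 626 × 886 mm
H2: ⌊886/2⌋ × 626 = 443 × 626 mm
H3: ⌊626/2⌋ × 443 = 313 × 443 mm

313 × 443 mm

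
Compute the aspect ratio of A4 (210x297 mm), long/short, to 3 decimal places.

297 / 210 = 1.414
Matches √2 ≈ 1.414 — the ISO 216 defining ratio.

1.414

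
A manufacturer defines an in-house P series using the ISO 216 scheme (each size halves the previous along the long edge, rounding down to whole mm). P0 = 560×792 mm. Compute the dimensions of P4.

P1 = 396 × 560 mm (from P0 by 1 halving).
P2: ⌊560/2⌋ × 396 = 280 × 396 mm
P3: ⌊396/2⌋ × 280 = 198 × 280 mm
P4: ⌊280/2⌋ × 198 = 140 × 198 mm

140 × 198 mm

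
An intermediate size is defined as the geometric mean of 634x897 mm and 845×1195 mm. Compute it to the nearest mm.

Short side: √(634 · 845) = √535730 ≈ 731.9 → 732 mm
Long side: √(897 · 1195) = √1071915 ≈ 1035.3 → 1035 mm

732 × 1035 mm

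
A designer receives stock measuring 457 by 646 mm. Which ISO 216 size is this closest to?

Aspect ratio 646/457 ≈ 1.414 — close to the ISO √2 ≈ 1.414.
In the C-series (envelope sizes, between A and B): C2 = 458 × 648 mm.
Off by 3 mm total — nearest standard size.

C2 (458 × 648 mm)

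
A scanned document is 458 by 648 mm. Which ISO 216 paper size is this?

C2 (458 × 648 mm)

Aspect ratio 648/458 ≈ 1.415 — close to the ISO √2 ≈ 1.414.
In the C-series (envelope sizes, between A and B): C2 = 458 × 648 mm.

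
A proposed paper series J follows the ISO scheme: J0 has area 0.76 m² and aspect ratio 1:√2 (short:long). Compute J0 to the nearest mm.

Let the short side be w mm. Then w · w√2 = 0.76 m² = 760,000 mm².
w² = 760,000/√2, so w ≈ 733.1 mm; long side = w√2 ≈ 1036.7 mm.

733 × 1037 mm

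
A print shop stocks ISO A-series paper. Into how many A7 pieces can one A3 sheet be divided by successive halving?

16

Each ISO step halves the sheet: 1 × A3 → 2 × A4 → 4 × A5 → 8 × A6 → …
From A3 to A7 is 4 halving steps: 2^4 = 16.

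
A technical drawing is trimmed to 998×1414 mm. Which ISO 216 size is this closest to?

Aspect ratio 1414/998 ≈ 1.417 — close to the ISO √2 ≈ 1.414.
In the B-series (B0 = 1000 × 1414 mm): B0 = 1000 × 1414 mm.
Off by 2 mm total — nearest standard size.

B0 (1000 × 1414 mm)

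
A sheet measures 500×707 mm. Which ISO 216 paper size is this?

Aspect ratio 707/500 ≈ 1.414 — close to the ISO √2 ≈ 1.414.
In the B-series (B0 = 1000 × 1414 mm): B2 = 500 × 707 mm.

B2 (500 × 707 mm)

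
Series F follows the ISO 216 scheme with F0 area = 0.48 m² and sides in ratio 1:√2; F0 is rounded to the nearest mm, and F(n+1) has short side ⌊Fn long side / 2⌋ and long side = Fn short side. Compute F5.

Let F0's short side be w mm. w · w√2 = 0.48 m² = 480,000 mm², so w ≈ 582.6 mm and w√2 ≈ 823.9 mm → F0 = 583 × 824 mm.
F1: ⌊824/2⌋ × 583 = 412 × 583 mm
F2: ⌊583/2⌋ × 412 = 291 × 412 mm
F3: ⌊412/2⌋ × 291 = 206 × 291 mm
F4: ⌊291/2⌋ × 206 = 145 × 206 mm
F5: ⌊206/2⌋ × 145 = 103 × 145 mm

103 × 145 mm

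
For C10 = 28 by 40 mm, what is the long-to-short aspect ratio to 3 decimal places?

1.429

40 / 28 = 1.429
ISO 216 targets √2 ≈ 1.414; the +0.014 deviation is from mm rounding.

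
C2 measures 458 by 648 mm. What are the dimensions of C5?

C3: ⌊648/2⌋ × 458 = 324 × 458 mm
C4: ⌊458/2⌋ × 324 = 229 × 324 mm
C5: ⌊324/2⌋ × 229 = 162 × 229 mm

162 × 229 mm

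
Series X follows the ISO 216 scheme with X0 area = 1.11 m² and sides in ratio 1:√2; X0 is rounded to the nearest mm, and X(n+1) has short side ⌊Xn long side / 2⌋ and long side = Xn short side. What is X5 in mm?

156 × 221 mm

Let X0's short side be w mm. w · w√2 = 1.11 m² = 1,110,000 mm², so w ≈ 885.9 mm and w√2 ≈ 1252.9 mm → X0 = 886 × 1253 mm.
X1: ⌊1253/2⌋ × 886 = 626 × 886 mm
X2: ⌊886/2⌋ × 626 = 443 × 626 mm
X3: ⌊626/2⌋ × 443 = 313 × 443 mm
X4: ⌊443/2⌋ × 313 = 221 × 313 mm
X5: ⌊313/2⌋ × 221 = 156 × 221 mm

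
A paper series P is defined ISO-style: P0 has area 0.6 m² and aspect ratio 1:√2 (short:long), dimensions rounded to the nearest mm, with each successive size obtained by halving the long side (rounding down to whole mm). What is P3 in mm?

230 × 325 mm

Let P0's short side be w mm. w · w√2 = 0.6 m² = 600,000 mm², so w ≈ 651.4 mm and w√2 ≈ 921.2 mm → P0 = 651 × 921 mm.
P1: ⌊921/2⌋ × 651 = 460 × 651 mm
P2: ⌊651/2⌋ × 460 = 325 × 460 mm
P3: ⌊460/2⌋ × 325 = 230 × 325 mm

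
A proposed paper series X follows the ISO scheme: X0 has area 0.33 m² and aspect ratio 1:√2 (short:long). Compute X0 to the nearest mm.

483 × 683 mm

Let the short side be w mm. Then w · w√2 = 0.33 m² = 330,000 mm².
w² = 330,000/√2, so w ≈ 483.1 mm; long side = w√2 ≈ 683.1 mm.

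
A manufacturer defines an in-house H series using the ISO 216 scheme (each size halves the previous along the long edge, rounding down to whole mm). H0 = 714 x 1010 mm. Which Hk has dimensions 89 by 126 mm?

H0: 714 × 1010 mm
H1: 505 × 714 mm
H2: 357 × 505 mm
H3: 252 × 357 mm
H4: 178 × 252 mm
H5: 126 × 178 mm
H6: 89 × 126 mm
H7: 63 × 89 mm
→ matches H6.

H6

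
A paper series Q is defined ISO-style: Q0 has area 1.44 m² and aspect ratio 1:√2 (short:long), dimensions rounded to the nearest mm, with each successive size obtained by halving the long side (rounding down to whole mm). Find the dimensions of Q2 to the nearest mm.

Let Q0's short side be w mm. w · w√2 = 1.44 m² = 1,440,000 mm², so w ≈ 1009.1 mm and w√2 ≈ 1427.0 mm → Q0 = 1009 × 1427 mm.
Q1: ⌊1427/2⌋ × 1009 = 713 × 1009 mm
Q2: ⌊1009/2⌋ × 713 = 504 × 713 mm

504 × 713 mm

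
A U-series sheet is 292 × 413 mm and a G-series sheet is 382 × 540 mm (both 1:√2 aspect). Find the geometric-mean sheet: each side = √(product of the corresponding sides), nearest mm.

Short side: √(292 · 382) = √111544 ≈ 334.0 → 334 mm
Long side: √(413 · 540) = √223020 ≈ 472.2 → 472 mm

334 × 472 mm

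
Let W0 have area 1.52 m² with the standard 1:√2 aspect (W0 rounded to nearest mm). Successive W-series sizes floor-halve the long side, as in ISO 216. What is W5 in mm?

183 × 259 mm

Let W0's short side be w mm. w · w√2 = 1.52 m² = 1,520,000 mm², so w ≈ 1036.7 mm and w√2 ≈ 1466.2 mm → W0 = 1037 × 1466 mm.
W1: ⌊1466/2⌋ × 1037 = 733 × 1037 mm
W2: ⌊1037/2⌋ × 733 = 518 × 733 mm
W3: ⌊733/2⌋ × 518 = 366 × 518 mm
W4: ⌊518/2⌋ × 366 = 259 × 366 mm
W5: ⌊366/2⌋ × 259 = 183 × 259 mm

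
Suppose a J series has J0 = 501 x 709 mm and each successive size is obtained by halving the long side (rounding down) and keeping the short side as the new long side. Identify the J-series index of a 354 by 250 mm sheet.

J0: 501 × 709 mm
J1: 354 × 501 mm
J2: 250 × 354 mm
J3: 177 × 250 mm
→ matches J2.

J2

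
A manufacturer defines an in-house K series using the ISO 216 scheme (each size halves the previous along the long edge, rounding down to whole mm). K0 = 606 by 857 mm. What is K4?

K1: ⌊857/2⌋ × 606 = 428 × 606 mm
K2: ⌊606/2⌋ × 428 = 303 × 428 mm
K3: ⌊428/2⌋ × 303 = 214 × 303 mm
K4: ⌊303/2⌋ × 214 = 151 × 214 mm

151 × 214 mm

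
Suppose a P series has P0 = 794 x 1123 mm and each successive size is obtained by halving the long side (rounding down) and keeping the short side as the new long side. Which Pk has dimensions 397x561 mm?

P2

P0: 794 × 1123 mm
P1: 561 × 794 mm
P2: 397 × 561 mm
P3: 280 × 397 mm
→ matches P2.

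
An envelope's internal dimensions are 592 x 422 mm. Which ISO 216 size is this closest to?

Aspect ratio 592/422 ≈ 1.403 — close to the ISO √2 ≈ 1.414.
In the A-series (A0 area = 1 m²): A2 = 420 × 594 mm.
Off by 4 mm total — nearest standard size.

A2 (420 × 594 mm)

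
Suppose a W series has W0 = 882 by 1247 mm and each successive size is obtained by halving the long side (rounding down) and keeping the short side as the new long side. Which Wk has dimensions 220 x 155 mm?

W0: 882 × 1247 mm
W1: 623 × 882 mm
W2: 441 × 623 mm
W3: 311 × 441 mm
W4: 220 × 311 mm
W5: 155 × 220 mm
W6: 110 × 155 mm
→ matches W5.

W5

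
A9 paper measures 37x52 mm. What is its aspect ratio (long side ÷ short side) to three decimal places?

1.405

52 / 37 = 1.405
ISO 216 targets √2 ≈ 1.414; the -0.009 deviation is from mm rounding.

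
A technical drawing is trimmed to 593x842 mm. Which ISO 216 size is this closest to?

Aspect ratio 842/593 ≈ 1.420 — close to the ISO √2 ≈ 1.414.
In the A-series (A0 area = 1 m²): A1 = 594 × 841 mm.
Off by 2 mm total — nearest standard size.

A1 (594 × 841 mm)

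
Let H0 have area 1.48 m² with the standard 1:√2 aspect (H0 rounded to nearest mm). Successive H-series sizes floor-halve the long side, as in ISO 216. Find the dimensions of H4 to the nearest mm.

255 × 361 mm

Let H0's short side be w mm. w · w√2 = 1.48 m² = 1,480,000 mm², so w ≈ 1023.0 mm and w√2 ≈ 1446.7 mm → H0 = 1023 × 1447 mm.
H1: ⌊1447/2⌋ × 1023 = 723 × 1023 mm
H2: ⌊1023/2⌋ × 723 = 511 × 723 mm
H3: ⌊723/2⌋ × 511 = 361 × 511 mm
H4: ⌊511/2⌋ × 361 = 255 × 361 mm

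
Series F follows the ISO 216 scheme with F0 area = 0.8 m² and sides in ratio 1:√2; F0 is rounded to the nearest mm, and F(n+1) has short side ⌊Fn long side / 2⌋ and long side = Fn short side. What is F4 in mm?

Let F0's short side be w mm. w · w√2 = 0.8 m² = 800,000 mm², so w ≈ 752.1 mm and w√2 ≈ 1063.7 mm → F0 = 752 × 1064 mm.
F1: ⌊1064/2⌋ × 752 = 532 × 752 mm
F2: ⌊752/2⌋ × 532 = 376 × 532 mm
F3: ⌊532/2⌋ × 376 = 266 × 376 mm
F4: ⌊376/2⌋ × 266 = 188 × 266 mm

188 × 266 mm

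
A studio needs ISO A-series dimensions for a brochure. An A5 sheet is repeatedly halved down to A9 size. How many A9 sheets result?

16

A5 = 148 × 210 mm; A9 = 37 × 52 mm.
Each halving step doubles the count; 4 steps from A5 to A9.
2^4 = 16.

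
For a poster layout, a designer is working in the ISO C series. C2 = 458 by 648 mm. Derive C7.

C3: ⌊648/2⌋ × 458 = 324 × 458 mm
C4: ⌊458/2⌋ × 324 = 229 × 324 mm
C5: ⌊324/2⌋ × 229 = 162 × 229 mm
C6: ⌊229/2⌋ × 162 = 114 × 162 mm
C7: ⌊162/2⌋ × 114 = 81 × 114 mm

81 × 114 mm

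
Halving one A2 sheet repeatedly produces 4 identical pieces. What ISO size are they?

A4

4 = 2^2, so 2 halving steps.
A2 → A3 → … → A4 after 2 steps.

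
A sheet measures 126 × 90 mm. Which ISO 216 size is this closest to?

Aspect ratio 126/90 ≈ 1.400 — close to the ISO √2 ≈ 1.414.
In the B-series (B0 = 1000 × 1414 mm): B7 = 88 × 125 mm.
Off by 3 mm total — nearest standard size.

B7 (88 × 125 mm)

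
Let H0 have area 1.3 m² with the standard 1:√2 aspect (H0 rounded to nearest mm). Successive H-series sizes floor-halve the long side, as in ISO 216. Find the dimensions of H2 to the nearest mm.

Let H0's short side be w mm. w · w√2 = 1.3 m² = 1,300,000 mm², so w ≈ 958.8 mm and w√2 ≈ 1355.9 mm → H0 = 959 × 1356 mm.
H1: ⌊1356/2⌋ × 959 = 678 × 959 mm
H2: ⌊959/2⌋ × 678 = 479 × 678 mm

479 × 678 mm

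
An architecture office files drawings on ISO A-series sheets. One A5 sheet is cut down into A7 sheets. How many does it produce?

4

Each ISO step halves the sheet: 1 × A5 → 2 × A6 → 4 × A7
From A5 to A7 is 2 halving steps: 2^2 = 4.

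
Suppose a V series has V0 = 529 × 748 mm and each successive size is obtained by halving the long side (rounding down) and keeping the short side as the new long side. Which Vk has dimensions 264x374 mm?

V2

V0: 529 × 748 mm
V1: 374 × 529 mm
V2: 264 × 374 mm
V3: 187 × 264 mm
→ matches V2.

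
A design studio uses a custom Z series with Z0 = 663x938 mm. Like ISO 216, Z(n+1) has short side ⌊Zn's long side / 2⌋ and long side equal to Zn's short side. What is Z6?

82 × 117 mm

Z1: ⌊938/2⌋ × 663 = 469 × 663 mm
Z2: ⌊663/2⌋ × 469 = 331 × 469 mm
Z3: ⌊469/2⌋ × 331 = 234 × 331 mm
Z4: ⌊331/2⌋ × 234 = 165 × 234 mm
Z5: ⌊234/2⌋ × 165 = 117 × 165 mm
Z6: ⌊165/2⌋ × 117 = 82 × 117 mm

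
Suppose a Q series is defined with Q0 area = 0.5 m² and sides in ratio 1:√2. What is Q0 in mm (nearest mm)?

Let the short side be w mm. Then w · w√2 = 0.5 m² = 500,000 mm².
w² = 500,000/√2, so w ≈ 594.6 mm; long side = w√2 ≈ 840.9 mm.

595 × 841 mm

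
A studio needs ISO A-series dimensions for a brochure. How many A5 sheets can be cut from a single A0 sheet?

Each ISO step halves the sheet: 1 × A0 → 2 × A1 → 4 × A2 → 8 × A3 → …
From A0 to A5 is 5 halving steps: 2^5 = 32.

32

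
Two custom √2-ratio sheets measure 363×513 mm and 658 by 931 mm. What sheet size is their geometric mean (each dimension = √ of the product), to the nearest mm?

489 × 691 mm

Short side: √(363 · 658) = √238854 ≈ 488.7 → 489 mm
Long side: √(513 · 931) = √477603 ≈ 691.1 → 691 mm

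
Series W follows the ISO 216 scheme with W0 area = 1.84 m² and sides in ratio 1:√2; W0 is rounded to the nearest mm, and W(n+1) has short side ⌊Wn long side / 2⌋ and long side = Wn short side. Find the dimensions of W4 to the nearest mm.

Let W0's short side be w mm. w · w√2 = 1.84 m² = 1,840,000 mm², so w ≈ 1140.6 mm and w√2 ≈ 1613.1 mm → W0 = 1141 × 1613 mm.
W1: ⌊1613/2⌋ × 1141 = 806 × 1141 mm
W2: ⌊1141/2⌋ × 806 = 570 × 806 mm
W3: ⌊806/2⌋ × 570 = 403 × 570 mm
W4: ⌊570/2⌋ × 403 = 285 × 403 mm

285 × 403 mm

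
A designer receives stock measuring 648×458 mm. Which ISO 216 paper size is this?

C2 (458 × 648 mm)

Aspect ratio 648/458 ≈ 1.415 — close to the ISO √2 ≈ 1.414.
In the C-series (envelope sizes, between A and B): C2 = 458 × 648 mm.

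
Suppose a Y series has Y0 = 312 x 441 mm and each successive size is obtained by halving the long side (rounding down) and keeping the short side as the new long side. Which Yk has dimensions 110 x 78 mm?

Y0: 312 × 441 mm
Y1: 220 × 312 mm
Y2: 156 × 220 mm
Y3: 110 × 156 mm
Y4: 78 × 110 mm
Y5: 55 × 78 mm
→ matches Y4.

Y4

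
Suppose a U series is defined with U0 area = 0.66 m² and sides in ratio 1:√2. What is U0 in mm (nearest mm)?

Let the short side be w mm. Then w · w√2 = 0.66 m² = 660,000 mm².
w² = 660,000/√2, so w ≈ 683.1 mm; long side = w√2 ≈ 966.1 mm.

683 × 966 mm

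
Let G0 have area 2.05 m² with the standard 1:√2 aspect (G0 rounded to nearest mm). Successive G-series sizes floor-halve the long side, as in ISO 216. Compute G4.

301 × 425 mm

Let G0's short side be w mm. w · w√2 = 2.05 m² = 2,050,000 mm², so w ≈ 1204.0 mm and w√2 ≈ 1702.7 mm → G0 = 1204 × 1703 mm.
G1: ⌊1703/2⌋ × 1204 = 851 × 1204 mm
G2: ⌊1204/2⌋ × 851 = 602 × 851 mm
G3: ⌊851/2⌋ × 602 = 425 × 602 mm
G4: ⌊602/2⌋ × 425 = 301 × 425 mm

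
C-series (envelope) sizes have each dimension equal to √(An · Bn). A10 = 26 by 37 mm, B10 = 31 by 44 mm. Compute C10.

Short side: √(26 · 31) = √806 ≈ 28.4 → 28 mm
Long side: √(37 · 44) = √1628 ≈ 40.3 → 40 mm

28 × 40 mm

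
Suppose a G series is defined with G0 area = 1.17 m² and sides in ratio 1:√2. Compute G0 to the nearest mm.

910 × 1286 mm

Let the short side be w mm. Then w · w√2 = 1.17 m² = 1,170,000 mm².
w² = 1,170,000/√2, so w ≈ 909.6 mm; long side = w√2 ≈ 1286.3 mm.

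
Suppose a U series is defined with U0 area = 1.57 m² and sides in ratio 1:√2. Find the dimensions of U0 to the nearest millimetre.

Let the short side be w mm. Then w · w√2 = 1.57 m² = 1,570,000 mm².
w² = 1,570,000/√2, so w ≈ 1053.6 mm; long side = w√2 ≈ 1490.1 mm.

1054 × 1490 mm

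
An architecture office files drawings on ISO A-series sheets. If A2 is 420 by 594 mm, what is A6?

105 × 148 mm

A3: ⌊594/2⌋ × 420 = 297 × 420 mm
A4: ⌊420/2⌋ × 297 = 210 × 297 mm
A5: ⌊297/2⌋ × 210 = 148 × 210 mm
A6: ⌊210/2⌋ × 148 = 105 × 148 mm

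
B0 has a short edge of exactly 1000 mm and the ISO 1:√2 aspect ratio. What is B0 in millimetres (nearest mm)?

Short side = 1000 mm; long side = 1000√2 ≈ 1414.2 mm.

1000 × 1414 mm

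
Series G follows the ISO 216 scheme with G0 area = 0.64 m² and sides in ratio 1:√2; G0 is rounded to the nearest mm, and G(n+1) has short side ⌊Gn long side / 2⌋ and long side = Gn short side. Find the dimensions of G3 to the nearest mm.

237 × 336 mm

Let G0's short side be w mm. w · w√2 = 0.64 m² = 640,000 mm², so w ≈ 672.7 mm and w√2 ≈ 951.4 mm → G0 = 673 × 951 mm.
G1: ⌊951/2⌋ × 673 = 475 × 673 mm
G2: ⌊673/2⌋ × 475 = 336 × 475 mm
G3: ⌊475/2⌋ × 336 = 237 × 336 mm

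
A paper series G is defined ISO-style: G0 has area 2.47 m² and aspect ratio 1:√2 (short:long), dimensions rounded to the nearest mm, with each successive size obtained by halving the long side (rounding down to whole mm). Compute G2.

Let G0's short side be w mm. w · w√2 = 2.47 m² = 2,470,000 mm², so w ≈ 1321.6 mm and w√2 ≈ 1869.0 mm → G0 = 1322 × 1869 mm.
G1: ⌊1869/2⌋ × 1322 = 934 × 1322 mm
G2: ⌊1322/2⌋ × 934 = 661 × 934 mm

661 × 934 mm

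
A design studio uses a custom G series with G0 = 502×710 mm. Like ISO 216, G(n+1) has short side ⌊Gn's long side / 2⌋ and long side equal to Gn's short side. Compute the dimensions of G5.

88 × 125 mm

G1 = 355 × 502 mm (from G0 by 1 halving).
G2: ⌊502/2⌋ × 355 = 251 × 355 mm
G3: ⌊355/2⌋ × 251 = 177 × 251 mm
G4: ⌊251/2⌋ × 177 = 125 × 177 mm
G5: ⌊177/2⌋ × 125 = 88 × 125 mm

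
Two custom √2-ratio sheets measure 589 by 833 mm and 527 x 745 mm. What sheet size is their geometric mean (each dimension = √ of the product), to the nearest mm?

Short side: √(589 · 527) = √310403 ≈ 557.1 → 557 mm
Long side: √(833 · 745) = √620585 ≈ 787.8 → 788 mm

557 × 788 mm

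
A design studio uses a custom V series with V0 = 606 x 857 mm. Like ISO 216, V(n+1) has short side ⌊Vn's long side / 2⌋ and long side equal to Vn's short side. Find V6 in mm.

V1 = 428 × 606 mm (from V0 by 1 halving).
V2: ⌊606/2⌋ × 428 = 303 × 428 mm
V3: ⌊428/2⌋ × 303 = 214 × 303 mm
V4: ⌊303/2⌋ × 214 = 151 × 214 mm
V5: ⌊214/2⌋ × 151 = 107 × 151 mm
V6: ⌊151/2⌋ × 107 = 75 × 107 mm

75 × 107 mm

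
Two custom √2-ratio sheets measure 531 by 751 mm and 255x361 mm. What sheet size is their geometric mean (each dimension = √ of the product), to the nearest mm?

Short side: √(531 · 255) = √135405 ≈ 368.0 → 368 mm
Long side: √(751 · 361) = √271111 ≈ 520.7 → 521 mm

368 × 521 mm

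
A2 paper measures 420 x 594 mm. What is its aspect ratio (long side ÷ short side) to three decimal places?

594 / 420 = 1.414
Matches √2 ≈ 1.414 — the ISO 216 defining ratio.

1.414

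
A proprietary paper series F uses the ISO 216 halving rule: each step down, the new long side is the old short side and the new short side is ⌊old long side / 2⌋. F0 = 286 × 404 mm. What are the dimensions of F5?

50 × 71 mm

F1 = 202 × 286 mm (from F0 by 1 halving).
F2: ⌊286/2⌋ × 202 = 143 × 202 mm
F3: ⌊202/2⌋ × 143 = 101 × 143 mm
F4: ⌊143/2⌋ × 101 = 71 × 101 mm
F5: ⌊101/2⌋ × 71 = 50 × 71 mm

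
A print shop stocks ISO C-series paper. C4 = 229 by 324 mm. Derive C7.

C5: ⌊324/2⌋ × 229 = 162 × 229 mm
C6: ⌊229/2⌋ × 162 = 114 × 162 mm
C7: ⌊162/2⌋ × 114 = 81 × 114 mm

81 × 114 mm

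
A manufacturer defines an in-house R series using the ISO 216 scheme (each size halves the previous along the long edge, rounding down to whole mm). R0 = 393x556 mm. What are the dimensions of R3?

139 × 196 mm

R1: ⌊556/2⌋ × 393 = 278 × 393 mm
R2: ⌊393/2⌋ × 278 = 196 × 278 mm
R3: ⌊278/2⌋ × 196 = 139 × 196 mm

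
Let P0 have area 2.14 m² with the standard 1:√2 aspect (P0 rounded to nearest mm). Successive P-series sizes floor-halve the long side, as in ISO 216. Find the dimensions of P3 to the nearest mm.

435 × 615 mm

Let P0's short side be w mm. w · w√2 = 2.14 m² = 2,140,000 mm², so w ≈ 1230.1 mm and w√2 ≈ 1739.7 mm → P0 = 1230 × 1740 mm.
P1: ⌊1740/2⌋ × 1230 = 870 × 1230 mm
P2: ⌊1230/2⌋ × 870 = 615 × 870 mm
P3: ⌊870/2⌋ × 615 = 435 × 615 mm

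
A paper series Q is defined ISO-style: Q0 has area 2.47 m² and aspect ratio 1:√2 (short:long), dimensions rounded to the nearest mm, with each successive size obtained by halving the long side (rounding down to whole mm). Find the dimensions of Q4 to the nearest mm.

Let Q0's short side be w mm. w · w√2 = 2.47 m² = 2,470,000 mm², so w ≈ 1321.6 mm and w√2 ≈ 1869.0 mm → Q0 = 1322 × 1869 mm.
Q1: ⌊1869/2⌋ × 1322 = 934 × 1322 mm
Q2: ⌊1322/2⌋ × 934 = 661 × 934 mm
Q3: ⌊934/2⌋ × 661 = 467 × 661 mm
Q4: ⌊661/2⌋ × 467 = 330 × 467 mm

330 × 467 mm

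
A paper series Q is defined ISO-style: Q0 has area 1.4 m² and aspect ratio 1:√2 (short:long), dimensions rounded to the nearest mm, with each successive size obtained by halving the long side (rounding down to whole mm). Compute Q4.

248 × 351 mm

Let Q0's short side be w mm. w · w√2 = 1.4 m² = 1,400,000 mm², so w ≈ 995.0 mm and w√2 ≈ 1407.1 mm → Q0 = 995 × 1407 mm.
Q1: ⌊1407/2⌋ × 995 = 703 × 995 mm
Q2: ⌊995/2⌋ × 703 = 497 × 703 mm
Q3: ⌊703/2⌋ × 497 = 351 × 497 mm
Q4: ⌊497/2⌋ × 351 = 248 × 351 mm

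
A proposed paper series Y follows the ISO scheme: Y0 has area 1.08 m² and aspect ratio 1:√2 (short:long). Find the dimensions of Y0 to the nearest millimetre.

874 × 1236 mm

Let the short side be w mm. Then w · w√2 = 1.08 m² = 1,080,000 mm².
w² = 1,080,000/√2, so w ≈ 873.9 mm; long side = w√2 ≈ 1235.9 mm.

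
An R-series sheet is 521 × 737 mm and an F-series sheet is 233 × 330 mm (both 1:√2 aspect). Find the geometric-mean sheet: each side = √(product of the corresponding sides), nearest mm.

348 × 493 mm

Short side: √(521 · 233) = √121393 ≈ 348.4 → 348 mm
Long side: √(737 · 330) = √243210 ≈ 493.2 → 493 mm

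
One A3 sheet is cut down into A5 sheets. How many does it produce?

Each ISO step halves the sheet: 1 × A3 → 2 × A4 → 4 × A5
From A3 to A5 is 2 halving steps: 2^2 = 4.

4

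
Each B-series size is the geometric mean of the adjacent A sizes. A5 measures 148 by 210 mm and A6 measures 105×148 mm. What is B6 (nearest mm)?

125 × 176 mm

Short side: √(148 · 105) = √15540 ≈ 124.7 → 125 mm
Long side: √(210 · 148) = √31080 ≈ 176.3 → 176 mm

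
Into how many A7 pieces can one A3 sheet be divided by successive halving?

A3 = 297 × 420 mm; A7 = 74 × 105 mm.
Each halving step doubles the count; 4 steps from A3 to A7.
2^4 = 16.

16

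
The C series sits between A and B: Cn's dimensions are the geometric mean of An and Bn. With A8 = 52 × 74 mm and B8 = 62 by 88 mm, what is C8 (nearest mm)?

57 × 81 mm

Short side: √(52 · 62) = √3224 ≈ 56.8 → 57 mm
Long side: √(74 · 88) = √6512 ≈ 80.7 → 81 mm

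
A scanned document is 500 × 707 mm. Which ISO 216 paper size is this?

Aspect ratio 707/500 ≈ 1.414 — close to the ISO √2 ≈ 1.414.
In the B-series (B0 = 1000 × 1414 mm): B2 = 500 × 707 mm.

B2 (500 × 707 mm)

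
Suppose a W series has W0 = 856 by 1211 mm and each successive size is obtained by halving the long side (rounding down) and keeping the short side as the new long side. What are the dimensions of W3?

302 × 428 mm

W1: ⌊1211/2⌋ × 856 = 605 × 856 mm
W2: ⌊856/2⌋ × 605 = 428 × 605 mm
W3: ⌊605/2⌋ × 428 = 302 × 428 mm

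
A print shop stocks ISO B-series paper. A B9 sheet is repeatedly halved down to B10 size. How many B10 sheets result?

Each ISO step halves the sheet: 1 × B9 → 2 × B10
From B9 to B10 is 1 halving step: 2^1 = 2.

2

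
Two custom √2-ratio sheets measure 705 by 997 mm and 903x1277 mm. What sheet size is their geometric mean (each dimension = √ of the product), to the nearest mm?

798 × 1128 mm

Short side: √(705 · 903) = √636615 ≈ 797.9 → 798 mm
Long side: √(997 · 1277) = √1273169 ≈ 1128.3 → 1128 mm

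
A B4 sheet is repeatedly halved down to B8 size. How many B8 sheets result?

16

B4 = 250 × 353 mm; B8 = 62 × 88 mm.
Each halving step doubles the count; 4 steps from B4 to B8.
2^4 = 16.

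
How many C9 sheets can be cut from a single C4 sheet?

Each ISO step halves the sheet: 1 × C4 → 2 × C5 → 4 × C6 → 8 × C7 → …
From C4 to C9 is 5 halving steps: 2^5 = 32.

32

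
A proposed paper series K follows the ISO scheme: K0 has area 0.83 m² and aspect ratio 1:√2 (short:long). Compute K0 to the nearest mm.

766 × 1083 mm

Let the short side be w mm. Then w · w√2 = 0.83 m² = 830,000 mm².
w² = 830,000/√2, so w ≈ 766.1 mm; long side = w√2 ≈ 1083.4 mm.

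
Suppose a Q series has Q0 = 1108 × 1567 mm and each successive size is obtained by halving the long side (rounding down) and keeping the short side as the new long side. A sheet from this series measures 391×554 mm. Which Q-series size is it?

Q0: 1108 × 1567 mm
Q1: 783 × 1108 mm
Q2: 554 × 783 mm
Q3: 391 × 554 mm
Q4: 277 × 391 mm
→ matches Q3.

Q3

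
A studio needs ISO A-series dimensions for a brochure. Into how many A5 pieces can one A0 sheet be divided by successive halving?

32

Each ISO step halves the sheet: 1 × A0 → 2 × A1 → 4 × A2 → 8 × A3 → …
From A0 to A5 is 5 halving steps: 2^5 = 32.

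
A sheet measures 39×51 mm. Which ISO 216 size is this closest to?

Aspect ratio 51/39 ≈ 1.308 (ISO target is √2 ≈ 1.414).
In the A-series (A0 area = 1 m²): A9 = 37 × 52 mm.
Off by 3 mm total — nearest standard size.

A9 (37 × 52 mm)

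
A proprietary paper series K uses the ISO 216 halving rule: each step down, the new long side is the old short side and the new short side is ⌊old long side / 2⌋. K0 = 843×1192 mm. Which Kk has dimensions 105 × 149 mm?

K6

K0: 843 × 1192 mm
K1: 596 × 843 mm
K2: 421 × 596 mm
K3: 298 × 421 mm
K4: 210 × 298 mm
K5: 149 × 210 mm
K6: 105 × 149 mm
K7: 74 × 105 mm
→ matches K6.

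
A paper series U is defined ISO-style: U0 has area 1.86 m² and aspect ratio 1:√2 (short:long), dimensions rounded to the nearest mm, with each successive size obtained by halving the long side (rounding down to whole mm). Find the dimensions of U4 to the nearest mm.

Let U0's short side be w mm. w · w√2 = 1.86 m² = 1,860,000 mm², so w ≈ 1146.8 mm and w√2 ≈ 1621.9 mm → U0 = 1147 × 1622 mm.
U1: ⌊1622/2⌋ × 1147 = 811 × 1147 mm
U2: ⌊1147/2⌋ × 811 = 573 × 811 mm
U3: ⌊811/2⌋ × 573 = 405 × 573 mm
U4: ⌊573/2⌋ × 405 = 286 × 405 mm

286 × 405 mm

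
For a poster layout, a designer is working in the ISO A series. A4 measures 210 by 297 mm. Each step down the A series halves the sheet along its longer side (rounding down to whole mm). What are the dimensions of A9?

A5: ⌊297/2⌋ × 210 = 148 × 210 mm
A6: ⌊210/2⌋ × 148 = 105 × 148 mm
A7: ⌊148/2⌋ × 105 = 74 × 105 mm
A8: ⌊105/2⌋ × 74 = 52 × 74 mm
A9: ⌊74/2⌋ × 52 = 37 × 52 mm

37 × 52 mm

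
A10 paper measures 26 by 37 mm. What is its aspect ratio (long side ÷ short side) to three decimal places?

1.423

37 / 26 = 1.423
ISO 216 targets √2 ≈ 1.414; the +0.009 deviation is from mm rounding.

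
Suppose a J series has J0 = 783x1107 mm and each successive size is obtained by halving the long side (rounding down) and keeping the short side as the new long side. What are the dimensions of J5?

138 × 195 mm

J1: ⌊1107/2⌋ × 783 = 553 × 783 mm
J2: ⌊783/2⌋ × 553 = 391 × 553 mm
J3: ⌊553/2⌋ × 391 = 276 × 391 mm
J4: ⌊391/2⌋ × 276 = 195 × 276 mm
J5: ⌊276/2⌋ × 195 = 138 × 195 mm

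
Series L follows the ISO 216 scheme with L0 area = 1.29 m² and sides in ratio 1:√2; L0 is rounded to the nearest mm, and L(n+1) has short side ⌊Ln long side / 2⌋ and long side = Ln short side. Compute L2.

Let L0's short side be w mm. w · w√2 = 1.29 m² = 1,290,000 mm², so w ≈ 955.1 mm and w√2 ≈ 1350.7 mm → L0 = 955 × 1351 mm.
L1: ⌊1351/2⌋ × 955 = 675 × 955 mm
L2: ⌊955/2⌋ × 675 = 477 × 675 mm

477 × 675 mm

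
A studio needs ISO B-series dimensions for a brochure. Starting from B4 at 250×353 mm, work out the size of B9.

44 × 62 mm

B5: ⌊353/2⌋ × 250 = 176 × 250 mm
B6: ⌊250/2⌋ × 176 = 125 × 176 mm
B7: ⌊176/2⌋ × 125 = 88 × 125 mm
B8: ⌊125/2⌋ × 88 = 62 × 88 mm
B9: ⌊88/2⌋ × 62 = 44 × 62 mm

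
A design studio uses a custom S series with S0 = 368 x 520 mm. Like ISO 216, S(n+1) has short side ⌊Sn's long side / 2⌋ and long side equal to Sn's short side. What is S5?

S1: ⌊520/2⌋ × 368 = 260 × 368 mm
S2: ⌊368/2⌋ × 260 = 184 × 260 mm
S3: ⌊260/2⌋ × 184 = 130 × 184 mm
S4: ⌊184/2⌋ × 130 = 92 × 130 mm
S5: ⌊130/2⌋ × 92 = 65 × 92 mm

65 × 92 mm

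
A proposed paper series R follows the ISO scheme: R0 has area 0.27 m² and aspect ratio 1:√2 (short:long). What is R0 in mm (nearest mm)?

Let the short side be w mm. Then w · w√2 = 0.27 m² = 270,000 mm².
w² = 270,000/√2, so w ≈ 436.9 mm; long side = w√2 ≈ 617.9 mm.

437 × 618 mm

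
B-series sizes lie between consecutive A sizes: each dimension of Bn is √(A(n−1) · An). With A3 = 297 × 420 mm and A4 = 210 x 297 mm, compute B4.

Short side: √(297 · 210) = √62370 ≈ 249.7 → 250 mm
Long side: √(420 · 297) = √124740 ≈ 353.2 → 353 mm

250 × 353 mm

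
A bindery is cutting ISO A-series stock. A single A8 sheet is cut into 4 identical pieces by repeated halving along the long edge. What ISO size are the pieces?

A10

4 = 2^2, so 2 halving steps.
A8 → A9 → … → A10 after 2 steps.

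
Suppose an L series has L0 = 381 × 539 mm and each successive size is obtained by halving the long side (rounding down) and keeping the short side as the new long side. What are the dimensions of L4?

95 × 134 mm

L1: ⌊539/2⌋ × 381 = 269 × 381 mm
L2: ⌊381/2⌋ × 269 = 190 × 269 mm
L3: ⌊269/2⌋ × 190 = 134 × 190 mm
L4: ⌊190/2⌋ × 134 = 95 × 134 mm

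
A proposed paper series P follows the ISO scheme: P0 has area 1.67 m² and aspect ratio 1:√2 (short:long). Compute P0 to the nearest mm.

Let the short side be w mm. Then w · w√2 = 1.67 m² = 1,670,000 mm².
w² = 1,670,000/√2, so w ≈ 1086.7 mm; long side = w√2 ≈ 1536.8 mm.

1087 × 1537 mm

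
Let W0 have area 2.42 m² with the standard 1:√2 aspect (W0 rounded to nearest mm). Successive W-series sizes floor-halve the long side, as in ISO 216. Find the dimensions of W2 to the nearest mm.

Let W0's short side be w mm. w · w√2 = 2.42 m² = 2,420,000 mm², so w ≈ 1308.1 mm and w√2 ≈ 1850.0 mm → W0 = 1308 × 1850 mm.
W1: ⌊1850/2⌋ × 1308 = 925 × 1308 mm
W2: ⌊1308/2⌋ × 925 = 654 × 925 mm

654 × 925 mm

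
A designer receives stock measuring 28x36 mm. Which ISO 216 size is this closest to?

A10 (26 × 37 mm)

Aspect ratio 36/28 ≈ 1.286 (ISO target is √2 ≈ 1.414).
In the A-series (A0 area = 1 m²): A10 = 26 × 37 mm.
Off by 3 mm total — nearest standard size.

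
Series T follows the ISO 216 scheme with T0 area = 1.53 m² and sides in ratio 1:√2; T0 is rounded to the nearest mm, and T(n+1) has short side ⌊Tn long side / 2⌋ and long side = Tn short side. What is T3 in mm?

Let T0's short side be w mm. w · w√2 = 1.53 m² = 1,530,000 mm², so w ≈ 1040.1 mm and w√2 ≈ 1471.0 mm → T0 = 1040 × 1471 mm.
T1: ⌊1471/2⌋ × 1040 = 735 × 1040 mm
T2: ⌊1040/2⌋ × 735 = 520 × 735 mm
T3: ⌊735/2⌋ × 520 = 367 × 520 mm

367 × 520 mm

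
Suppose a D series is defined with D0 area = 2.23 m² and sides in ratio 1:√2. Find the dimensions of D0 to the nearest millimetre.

Let the short side be w mm. Then w · w√2 = 2.23 m² = 2,230,000 mm².
w² = 2,230,000/√2, so w ≈ 1255.7 mm; long side = w√2 ≈ 1775.9 mm.

1256 × 1776 mm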